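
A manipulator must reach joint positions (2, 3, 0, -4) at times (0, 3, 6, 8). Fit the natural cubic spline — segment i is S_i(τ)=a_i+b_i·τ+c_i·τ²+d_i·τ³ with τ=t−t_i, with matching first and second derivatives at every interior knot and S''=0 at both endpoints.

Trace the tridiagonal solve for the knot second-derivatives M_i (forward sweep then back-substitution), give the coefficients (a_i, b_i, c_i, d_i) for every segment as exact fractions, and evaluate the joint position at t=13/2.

Δ: Δ0=1/3, Δ1=-1, Δ2=-2
row 1: diag=12, rhs=-8; c'=1/4, d'=-2/3
row 2: denom=10−3·1/4=37/4; d'=(-6−3·-2/3)/(37/4)=-16/37
back: M2=-16/37
back: M1=-2/3−1/4·-16/37=-62/111
M: M0=0, M1=-62/111, M2=-16/37, M3=0
seg 0: a=2, c=M0/2=0, d=(M1−M0)/(6·3)=-31/999, b=Δ0−h0·(2M0+M1)/6=68/111
seg 1: a=3, c=M1/2=-31/111, d=(M2−M1)/(6·3)=7/999, b=Δ1−h1·(2M1+M2)/6=-25/111
seg 2: a=0, c=M2/2=-8/37, d=(M3−M2)/(6·2)=4/111, b=Δ2−h2·(2M2+M3)/6=-190/111
t_q=13/2 → seg 2, τ=1/2; S=0+-190/111·τ+-8/37·τ²+4/111·τ³=-67/74

  seg 0: a=2 b=68/111 c=0 d=-31/999
  seg 1: a=3 b=-25/111 c=-31/111 d=7/999
  seg 2: a=0 b=-190/111 c=-8/37 d=4/111
S(13/2) = -67/74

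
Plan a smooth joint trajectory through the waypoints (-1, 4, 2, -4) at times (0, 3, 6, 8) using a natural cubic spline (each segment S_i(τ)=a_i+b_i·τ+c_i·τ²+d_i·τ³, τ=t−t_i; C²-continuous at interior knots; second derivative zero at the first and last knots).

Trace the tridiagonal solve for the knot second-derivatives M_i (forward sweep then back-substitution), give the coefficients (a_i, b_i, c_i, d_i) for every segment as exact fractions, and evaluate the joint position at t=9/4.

Δ: Δ0=5/3, Δ1=-2/3, Δ2=-3
row 1: diag=12, rhs=-14; c'=1/4, d'=-7/6
row 2: denom=10−3·1/4=37/4; d'=(-14−3·-7/6)/(37/4)=-42/37
back: M2=-42/37
back: M1=-7/6−1/4·-42/37=-98/111
M: M0=0, M1=-98/111, M2=-42/37, M3=0
seg 0: a=-1, c=M0/2=0, d=(M1−M0)/(6·3)=-49/999, b=Δ0−h0·(2M0+M1)/6=78/37
seg 1: a=4, c=M1/2=-49/111, d=(M2−M1)/(6·3)=-14/999, b=Δ1−h1·(2M1+M2)/6=29/37
seg 2: a=2, c=M2/2=-21/37, d=(M3−M2)/(6·2)=7/74, b=Δ2−h2·(2M2+M3)/6=-83/37
t_q=9/4 → seg 0, τ=9/4; S=-1+78/37·τ+0·τ²+-49/999·τ³=7541/2368

  seg 0: a=-1 b=78/37 c=0 d=-49/999
  seg 1: a=4 b=29/37 c=-49/111 d=-14/999
  seg 2: a=2 b=-83/37 c=-21/37 d=7/74
S(9/4) = 7541/2368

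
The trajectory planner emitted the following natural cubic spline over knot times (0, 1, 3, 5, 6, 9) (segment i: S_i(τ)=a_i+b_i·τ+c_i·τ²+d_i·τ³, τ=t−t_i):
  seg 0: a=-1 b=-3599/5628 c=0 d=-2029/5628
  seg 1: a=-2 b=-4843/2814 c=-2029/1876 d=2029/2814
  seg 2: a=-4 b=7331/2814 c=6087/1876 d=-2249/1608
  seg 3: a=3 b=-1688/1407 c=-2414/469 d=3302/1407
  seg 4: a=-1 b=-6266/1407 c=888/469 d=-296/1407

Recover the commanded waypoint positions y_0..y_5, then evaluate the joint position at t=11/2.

y_0 = S_0(0) = a_0 = -1
y_1 = S_1(0) = a_1 = -2
y_2 = S_2(0) = a_2 = -4
y_3 = S_3(0) = a_3 = 3
y_4 = S_4(0) = a_4 = -1
y_5 = S_4(3) = -3
t_q=11/2 is in segment 3 (τ=1/2); S_3(τ)=377/268

y_0=-1 y_1=-2 y_2=-4 y_3=3 y_4=-1 y_5=-3
S(11/2) = 377/268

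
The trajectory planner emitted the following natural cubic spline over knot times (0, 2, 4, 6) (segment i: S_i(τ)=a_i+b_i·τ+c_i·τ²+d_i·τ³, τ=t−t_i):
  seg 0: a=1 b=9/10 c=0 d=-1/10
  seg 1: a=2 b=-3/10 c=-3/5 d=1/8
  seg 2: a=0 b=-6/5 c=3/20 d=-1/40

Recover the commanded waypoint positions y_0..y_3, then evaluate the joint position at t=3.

y_0=1 y_1=2 y_2=0 y_3=-2
S(3) = 49/40

y_0 = S_0(0) = a_0 = 1
y_1 = S_1(0) = a_1 = 2
y_2 = S_2(0) = a_2 = 0
y_3 = S_2(2) = -2
t_q=3 is in segment 1 (τ=1); S_1(τ)=49/40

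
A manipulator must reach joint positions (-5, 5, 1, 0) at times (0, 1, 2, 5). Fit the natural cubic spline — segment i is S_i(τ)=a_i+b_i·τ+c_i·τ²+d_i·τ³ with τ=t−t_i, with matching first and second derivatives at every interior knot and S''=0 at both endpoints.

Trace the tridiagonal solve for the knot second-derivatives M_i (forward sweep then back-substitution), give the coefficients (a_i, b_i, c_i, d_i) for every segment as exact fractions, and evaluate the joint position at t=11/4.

  seg 0: a=-5 b=1277/93 c=0 d=-347/93
  seg 1: a=5 b=236/93 c=-347/31 d=433/93
  seg 2: a=1 b=-547/93 c=86/31 d=-86/279
S(11/4) = -1965/992

Δ: Δ0=10, Δ1=-4, Δ2=-1/3
row 1: diag=4, rhs=-84; c'=1/4, d'=-21
row 2: denom=8−1·1/4=31/4; d'=(22−1·-21)/(31/4)=172/31
back: M2=172/31
back: M1=-21−1/4·172/31=-694/31
M: M0=0, M1=-694/31, M2=172/31, M3=0
seg 0: a=-5, c=M0/2=0, d=(M1−M0)/(6·1)=-347/93, b=Δ0−h0·(2M0+M1)/6=1277/93
seg 1: a=5, c=M1/2=-347/31, d=(M2−M1)/(6·1)=433/93, b=Δ1−h1·(2M1+M2)/6=236/93
seg 2: a=1, c=M2/2=86/31, d=(M3−M2)/(6·3)=-86/279, b=Δ2−h2·(2M2+M3)/6=-547/93
t_q=11/4 → seg 2, τ=3/4; S=1+-547/93·τ+86/31·τ²+-86/279·τ³=-1965/992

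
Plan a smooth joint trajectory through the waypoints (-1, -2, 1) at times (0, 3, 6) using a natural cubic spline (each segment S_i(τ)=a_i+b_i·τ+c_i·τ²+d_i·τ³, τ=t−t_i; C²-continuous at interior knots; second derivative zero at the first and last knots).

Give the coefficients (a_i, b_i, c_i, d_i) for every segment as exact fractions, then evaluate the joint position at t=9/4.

  seg 0: a=-1 b=-2/3 c=0 d=1/27
  seg 1: a=-2 b=1/3 c=1/3 d=-1/27
S(9/4) = -133/64

Δ: Δ0=-1/3, Δ1=1
row 1: diag=12, rhs=8; c'=1/4, d'=2/3
back: M1=2/3
M: M0=0, M1=2/3, M2=0
seg 0: a=-1, c=M0/2=0, d=(M1−M0)/(6·3)=1/27, b=Δ0−h0·(2M0+M1)/6=-2/3
seg 1: a=-2, c=M1/2=1/3, d=(M2−M1)/(6·3)=-1/27, b=Δ1−h1·(2M1+M2)/6=1/3
t_q=9/4 → seg 0, τ=9/4; S=-1+-2/3·τ+0·τ²+1/27·τ³=-133/64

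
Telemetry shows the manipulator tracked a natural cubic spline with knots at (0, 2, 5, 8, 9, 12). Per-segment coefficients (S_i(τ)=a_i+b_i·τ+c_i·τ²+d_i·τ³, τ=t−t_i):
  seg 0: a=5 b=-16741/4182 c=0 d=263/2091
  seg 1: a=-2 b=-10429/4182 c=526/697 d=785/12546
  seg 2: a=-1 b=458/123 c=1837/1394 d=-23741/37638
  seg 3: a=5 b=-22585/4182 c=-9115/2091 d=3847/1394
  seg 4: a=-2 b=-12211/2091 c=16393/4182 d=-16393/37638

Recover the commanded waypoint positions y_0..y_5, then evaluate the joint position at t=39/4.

y_0 = S_0(0) = a_0 = 5
y_1 = S_1(0) = a_1 = -2
y_2 = S_2(0) = a_2 = -1
y_3 = S_3(0) = a_3 = 5
y_4 = S_4(0) = a_4 = -2
y_5 = S_4(3) = 4
t_q=39/4 is in segment 4 (τ=3/4); S_4(τ)=-388861/89216

y_0=5 y_1=-2 y_2=-1 y_3=5 y_4=-2 y_5=4
S(39/4) = -388861/89216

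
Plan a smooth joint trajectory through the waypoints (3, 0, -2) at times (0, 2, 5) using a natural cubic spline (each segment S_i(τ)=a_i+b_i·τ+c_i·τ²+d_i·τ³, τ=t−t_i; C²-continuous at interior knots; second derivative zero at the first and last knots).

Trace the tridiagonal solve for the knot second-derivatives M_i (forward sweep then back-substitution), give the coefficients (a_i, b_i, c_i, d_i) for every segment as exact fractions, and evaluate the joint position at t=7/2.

  seg 0: a=3 b=-5/3 c=0 d=1/24
  seg 1: a=0 b=-7/6 c=1/4 d=-1/36
S(7/2) = -41/32

Δ: Δ0=-3/2, Δ1=-2/3
row 1: diag=10, rhs=5; c'=3/10, d'=1/2
back: M1=1/2
M: M0=0, M1=1/2, M2=0
seg 0: a=3, c=M0/2=0, d=(M1−M0)/(6·2)=1/24, b=Δ0−h0·(2M0+M1)/6=-5/3
seg 1: a=0, c=M1/2=1/4, d=(M2−M1)/(6·3)=-1/36, b=Δ1−h1·(2M1+M2)/6=-7/6
t_q=7/2 → seg 1, τ=3/2; S=0+-7/6·τ+1/4·τ²+-1/36·τ³=-41/32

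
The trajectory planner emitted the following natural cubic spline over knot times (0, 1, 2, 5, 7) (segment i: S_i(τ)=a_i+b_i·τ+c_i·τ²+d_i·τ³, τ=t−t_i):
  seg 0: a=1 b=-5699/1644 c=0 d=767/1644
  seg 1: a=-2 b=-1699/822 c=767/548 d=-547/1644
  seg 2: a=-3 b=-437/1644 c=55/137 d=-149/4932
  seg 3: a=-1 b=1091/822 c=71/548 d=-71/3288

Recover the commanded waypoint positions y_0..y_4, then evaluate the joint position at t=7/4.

y_0 = S_0(0) = a_0 = 1
y_1 = S_1(0) = a_1 = -2
y_2 = S_2(0) = a_2 = -3
y_3 = S_3(0) = a_3 = -1
y_4 = S_3(2) = 2
t_q=7/4 is in segment 1 (τ=3/4); S_1(τ)=-101823/35072

y_0=1 y_1=-2 y_2=-3 y_3=-1 y_4=2
S(7/4) = -101823/35072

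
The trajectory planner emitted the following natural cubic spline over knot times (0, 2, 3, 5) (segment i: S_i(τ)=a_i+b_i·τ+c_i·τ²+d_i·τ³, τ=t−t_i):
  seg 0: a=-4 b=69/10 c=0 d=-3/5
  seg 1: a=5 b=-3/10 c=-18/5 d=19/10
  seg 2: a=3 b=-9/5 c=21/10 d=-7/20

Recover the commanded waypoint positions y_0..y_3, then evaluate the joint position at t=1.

y_0 = S_0(0) = a_0 = -4
y_1 = S_1(0) = a_1 = 5
y_2 = S_2(0) = a_2 = 3
y_3 = S_2(2) = 5
t_q=1 is in segment 0 (τ=1); S_0(τ)=23/10

y_0=-4 y_1=5 y_2=3 y_3=5
S(1) = 23/10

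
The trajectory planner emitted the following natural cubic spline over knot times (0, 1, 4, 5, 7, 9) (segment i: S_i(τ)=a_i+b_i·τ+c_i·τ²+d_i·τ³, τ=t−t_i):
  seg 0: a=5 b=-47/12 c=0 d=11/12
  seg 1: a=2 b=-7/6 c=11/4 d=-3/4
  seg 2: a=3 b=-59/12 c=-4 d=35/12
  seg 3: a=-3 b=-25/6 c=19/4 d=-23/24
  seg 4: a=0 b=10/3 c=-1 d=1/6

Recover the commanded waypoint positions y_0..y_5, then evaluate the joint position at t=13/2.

y_0=5 y_1=2 y_2=3 y_3=-3 y_4=0 y_5=4
S(13/2) = -115/64

y_0 = S_0(0) = a_0 = 5
y_1 = S_1(0) = a_1 = 2
y_2 = S_2(0) = a_2 = 3
y_3 = S_3(0) = a_3 = -3
y_4 = S_4(0) = a_4 = 0
y_5 = S_4(2) = 4
t_q=13/2 is in segment 3 (τ=3/2); S_3(τ)=-115/64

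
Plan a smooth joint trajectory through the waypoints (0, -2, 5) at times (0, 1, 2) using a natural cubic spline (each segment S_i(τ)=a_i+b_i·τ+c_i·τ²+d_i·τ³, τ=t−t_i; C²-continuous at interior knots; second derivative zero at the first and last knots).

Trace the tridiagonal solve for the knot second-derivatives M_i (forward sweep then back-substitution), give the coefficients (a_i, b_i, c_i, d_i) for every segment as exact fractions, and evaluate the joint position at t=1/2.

  seg 0: a=0 b=-17/4 c=0 d=9/4
  seg 1: a=-2 b=5/2 c=27/4 d=-9/4
S(1/2) = -59/32

Δ: Δ0=-2, Δ1=7
row 1: diag=4, rhs=54; c'=1/4, d'=27/2
back: M1=27/2
M: M0=0, M1=27/2, M2=0
seg 0: a=0, c=M0/2=0, d=(M1−M0)/(6·1)=9/4, b=Δ0−h0·(2M0+M1)/6=-17/4
seg 1: a=-2, c=M1/2=27/4, d=(M2−M1)/(6·1)=-9/4, b=Δ1−h1·(2M1+M2)/6=5/2
t_q=1/2 → seg 0, τ=1/2; S=0+-17/4·τ+0·τ²+9/4·τ³=-59/32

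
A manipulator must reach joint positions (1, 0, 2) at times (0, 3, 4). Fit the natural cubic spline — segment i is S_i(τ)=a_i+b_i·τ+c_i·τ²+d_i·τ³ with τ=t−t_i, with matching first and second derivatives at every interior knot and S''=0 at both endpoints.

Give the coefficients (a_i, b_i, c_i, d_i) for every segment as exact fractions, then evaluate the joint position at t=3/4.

Δ: Δ0=-1/3, Δ1=2
row 1: diag=8, rhs=14; c'=1/8, d'=7/4
back: M1=7/4
M: M0=0, M1=7/4, M2=0
seg 0: a=1, c=M0/2=0, d=(M1−M0)/(6·3)=7/72, b=Δ0−h0·(2M0+M1)/6=-29/24
seg 1: a=0, c=M1/2=7/8, d=(M2−M1)/(6·1)=-7/24, b=Δ1−h1·(2M1+M2)/6=17/12
t_q=3/4 → seg 0, τ=3/4; S=1+-29/24·τ+0·τ²+7/72·τ³=69/512

  seg 0: a=1 b=-29/24 c=0 d=7/72
  seg 1: a=0 b=17/12 c=7/8 d=-7/24
S(3/4) = 69/512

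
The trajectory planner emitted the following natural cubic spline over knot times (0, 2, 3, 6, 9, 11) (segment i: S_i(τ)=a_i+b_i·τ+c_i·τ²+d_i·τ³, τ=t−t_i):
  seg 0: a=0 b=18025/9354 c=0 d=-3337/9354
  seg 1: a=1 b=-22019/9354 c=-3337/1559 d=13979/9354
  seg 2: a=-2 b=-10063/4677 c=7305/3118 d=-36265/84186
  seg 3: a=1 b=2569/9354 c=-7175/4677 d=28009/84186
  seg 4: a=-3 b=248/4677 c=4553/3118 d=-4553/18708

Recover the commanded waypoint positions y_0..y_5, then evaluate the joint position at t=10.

y_0=0 y_1=1 y_2=-2 y_3=1 y_4=-3 y_5=1
S(10) = -10789/6236

y_0 = S_0(0) = a_0 = 0
y_1 = S_1(0) = a_1 = 1
y_2 = S_2(0) = a_2 = -2
y_3 = S_3(0) = a_3 = 1
y_4 = S_4(0) = a_4 = -3
y_5 = S_4(2) = 1
t_q=10 is in segment 4 (τ=1); S_4(τ)=-10789/6236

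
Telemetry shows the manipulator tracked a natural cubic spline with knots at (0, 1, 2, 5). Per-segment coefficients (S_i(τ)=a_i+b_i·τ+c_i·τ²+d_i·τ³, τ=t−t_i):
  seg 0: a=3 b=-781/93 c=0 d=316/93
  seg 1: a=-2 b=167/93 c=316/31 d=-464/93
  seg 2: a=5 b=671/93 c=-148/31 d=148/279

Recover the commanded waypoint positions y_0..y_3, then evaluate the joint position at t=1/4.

y_0 = S_0(0) = a_0 = 3
y_1 = S_1(0) = a_1 = -2
y_2 = S_2(0) = a_2 = 5
y_3 = S_2(3) = -2
t_q=1/4 is in segment 0 (τ=1/4); S_0(τ)=473/496

y_0=3 y_1=-2 y_2=5 y_3=-2
S(1/4) = 473/496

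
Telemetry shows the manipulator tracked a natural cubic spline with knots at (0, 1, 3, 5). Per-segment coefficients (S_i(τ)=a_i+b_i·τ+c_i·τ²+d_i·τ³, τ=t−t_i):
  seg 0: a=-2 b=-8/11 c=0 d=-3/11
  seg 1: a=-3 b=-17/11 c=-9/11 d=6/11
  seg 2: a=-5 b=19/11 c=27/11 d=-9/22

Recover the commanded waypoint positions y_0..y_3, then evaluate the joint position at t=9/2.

y_0=-2 y_1=-3 y_2=-5 y_3=5
S(9/2) = 305/176

y_0 = S_0(0) = a_0 = -2
y_1 = S_1(0) = a_1 = -3
y_2 = S_2(0) = a_2 = -5
y_3 = S_2(2) = 5
t_q=9/2 is in segment 2 (τ=3/2); S_2(τ)=305/176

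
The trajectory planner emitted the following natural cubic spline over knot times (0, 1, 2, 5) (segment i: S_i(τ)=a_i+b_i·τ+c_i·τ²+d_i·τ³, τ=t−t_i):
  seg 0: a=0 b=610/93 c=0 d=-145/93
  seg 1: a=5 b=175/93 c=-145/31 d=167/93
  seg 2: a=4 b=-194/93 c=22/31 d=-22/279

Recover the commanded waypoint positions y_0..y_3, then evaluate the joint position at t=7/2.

y_0=0 y_1=5 y_2=4 y_3=2
S(7/2) = 273/124

y_0 = S_0(0) = a_0 = 0
y_1 = S_1(0) = a_1 = 5
y_2 = S_2(0) = a_2 = 4
y_3 = S_2(3) = 2
t_q=7/2 is in segment 2 (τ=3/2); S_2(τ)=273/124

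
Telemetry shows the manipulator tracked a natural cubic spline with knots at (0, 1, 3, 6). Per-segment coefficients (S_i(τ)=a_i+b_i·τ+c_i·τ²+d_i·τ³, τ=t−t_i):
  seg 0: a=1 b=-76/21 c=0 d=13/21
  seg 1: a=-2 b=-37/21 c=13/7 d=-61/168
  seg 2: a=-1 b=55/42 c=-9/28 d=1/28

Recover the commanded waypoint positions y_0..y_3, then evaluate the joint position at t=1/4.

y_0 = S_0(0) = a_0 = 1
y_1 = S_1(0) = a_1 = -2
y_2 = S_2(0) = a_2 = -1
y_3 = S_2(3) = 1
t_q=1/4 is in segment 0 (τ=1/4); S_0(τ)=47/448

y_0=1 y_1=-2 y_2=-1 y_3=1
S(1/4) = 47/448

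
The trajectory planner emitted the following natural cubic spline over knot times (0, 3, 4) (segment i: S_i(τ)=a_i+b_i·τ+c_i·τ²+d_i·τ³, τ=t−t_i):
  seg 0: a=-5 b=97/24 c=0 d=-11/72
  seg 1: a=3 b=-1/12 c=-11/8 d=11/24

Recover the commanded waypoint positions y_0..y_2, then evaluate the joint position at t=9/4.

y_0=-5 y_1=3 y_2=2
S(9/4) = 1205/512

y_0 = S_0(0) = a_0 = -5
y_1 = S_1(0) = a_1 = 3
y_2 = S_1(1) = 2
t_q=9/4 is in segment 0 (τ=9/4); S_0(τ)=1205/512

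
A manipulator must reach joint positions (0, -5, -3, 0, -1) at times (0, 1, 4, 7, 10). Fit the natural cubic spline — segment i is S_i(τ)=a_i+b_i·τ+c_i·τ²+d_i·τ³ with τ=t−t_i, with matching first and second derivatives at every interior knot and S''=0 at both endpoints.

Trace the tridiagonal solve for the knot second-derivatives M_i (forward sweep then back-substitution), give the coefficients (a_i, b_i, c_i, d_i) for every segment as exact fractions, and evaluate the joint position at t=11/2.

  seg 0: a=0 b=-1867/324 c=0 d=247/324
  seg 1: a=-5 b=-563/162 c=247/108 d=-881/2916
  seg 2: a=-3 b=677/324 c=-35/81 d=67/2916
  seg 3: a=0 b=19/162 c=-73/324 d=73/2916
S(11/2) = -73/96

Δ: Δ0=-5, Δ1=2/3, Δ2=1, Δ3=-1/3
row 1: diag=8, rhs=34; c'=3/8, d'=17/4
row 2: denom=12−3·3/8=87/8; d'=(2−3·17/4)/(87/8)=-86/87
row 3: denom=12−3·8/29=324/29; d'=(-8−3·-86/87)/(324/29)=-73/162
back: M3=-73/162
back: M2=-86/87−8/29·-73/162=-70/81
back: M1=17/4−3/8·-70/81=247/54
M: M0=0, M1=247/54, M2=-70/81, M3=-73/162, M4=0
seg 0: a=0, c=M0/2=0, d=(M1−M0)/(6·1)=247/324, b=Δ0−h0·(2M0+M1)/6=-1867/324
seg 1: a=-5, c=M1/2=247/108, d=(M2−M1)/(6·3)=-881/2916, b=Δ1−h1·(2M1+M2)/6=-563/162
seg 2: a=-3, c=M2/2=-35/81, d=(M3−M2)/(6·3)=67/2916, b=Δ2−h2·(2M2+M3)/6=677/324
seg 3: a=0, c=M3/2=-73/324, d=(M4−M3)/(6·3)=73/2916, b=Δ3−h3·(2M3+M4)/6=19/162
t_q=11/2 → seg 2, τ=3/2; S=-3+677/324·τ+-35/81·τ²+67/2916·τ³=-73/96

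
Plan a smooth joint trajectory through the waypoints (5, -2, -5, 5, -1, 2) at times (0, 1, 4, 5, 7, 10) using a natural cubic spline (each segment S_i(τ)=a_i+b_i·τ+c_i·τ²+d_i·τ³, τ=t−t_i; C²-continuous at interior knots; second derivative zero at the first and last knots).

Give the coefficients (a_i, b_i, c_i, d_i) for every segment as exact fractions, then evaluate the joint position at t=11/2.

Δ: Δ0=-7, Δ1=-1, Δ2=10, Δ3=-3, Δ4=1
row 1: diag=8, rhs=36; c'=3/8, d'=9/2
row 2: denom=8−3·3/8=55/8; d'=(66−3·9/2)/(55/8)=84/11
row 3: denom=6−1·8/55=322/55; d'=(-78−1·84/11)/(322/55)=-2355/161
row 4: denom=10−2·55/161=1500/161; d'=(24−2·-2355/161)/(1500/161)=1429/250
back: M4=1429/250
back: M3=-2355/161−55/161·1429/250=-829/50
back: M2=84/11−8/55·-829/50=1256/125
back: M1=9/2−3/8·1256/125=183/250
M: M0=0, M1=183/250, M2=1256/125, M3=-829/50, M4=1429/250, M5=0
seg 0: a=5, c=M0/2=0, d=(M1−M0)/(6·1)=61/500, b=Δ0−h0·(2M0+M1)/6=-3561/500
seg 1: a=-2, c=M1/2=183/500, d=(M2−M1)/(6·3)=2329/4500, b=Δ1−h1·(2M1+M2)/6=-1689/250
seg 2: a=-5, c=M2/2=628/125, d=(M3−M2)/(6·1)=-2219/500, b=Δ2−h2·(2M2+M3)/6=4707/500
seg 3: a=5, c=M3/2=-829/100, d=(M4−M3)/(6·2)=929/500, b=Δ3−h3·(2M3+M4)/6=1537/250
seg 4: a=-1, c=M4/2=1429/500, d=(M5−M4)/(6·3)=-1429/4500, b=Δ4−h4·(2M4+M5)/6=-1179/250
t_q=11/2 → seg 3, τ=1/2; S=5+1537/250·τ+-829/100·τ²+929/500·τ³=4987/800

  seg 0: a=5 b=-3561/500 c=0 d=61/500
  seg 1: a=-2 b=-1689/250 c=183/500 d=2329/4500
  seg 2: a=-5 b=4707/500 c=628/125 d=-2219/500
  seg 3: a=5 b=1537/250 c=-829/100 d=929/500
  seg 4: a=-1 b=-1179/250 c=1429/500 d=-1429/4500
S(11/2) = 4987/800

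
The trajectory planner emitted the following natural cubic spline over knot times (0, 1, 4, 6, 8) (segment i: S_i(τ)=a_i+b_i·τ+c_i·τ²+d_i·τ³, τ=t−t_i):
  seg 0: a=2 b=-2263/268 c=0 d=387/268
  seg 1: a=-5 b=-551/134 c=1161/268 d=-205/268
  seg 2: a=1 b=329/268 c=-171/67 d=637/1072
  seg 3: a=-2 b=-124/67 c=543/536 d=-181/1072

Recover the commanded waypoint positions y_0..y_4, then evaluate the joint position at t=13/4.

y_0 = S_0(0) = a_0 = 2
y_1 = S_1(0) = a_1 = -5
y_2 = S_2(0) = a_2 = 1
y_3 = S_3(0) = a_3 = -2
y_4 = S_3(2) = -3
t_q=13/4 is in segment 1 (τ=9/4); S_1(τ)=-17729/17152

y_0=2 y_1=-5 y_2=1 y_3=-2 y_4=-3
S(13/4) = -17729/17152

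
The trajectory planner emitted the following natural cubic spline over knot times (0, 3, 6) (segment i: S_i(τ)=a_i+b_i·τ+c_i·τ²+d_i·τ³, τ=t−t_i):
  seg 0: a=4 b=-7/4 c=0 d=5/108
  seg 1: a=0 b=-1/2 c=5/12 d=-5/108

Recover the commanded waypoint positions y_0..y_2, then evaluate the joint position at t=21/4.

y_0=4 y_1=0 y_2=1
S(21/4) = 117/256

y_0 = S_0(0) = a_0 = 4
y_1 = S_1(0) = a_1 = 0
y_2 = S_1(3) = 1
t_q=21/4 is in segment 1 (τ=9/4); S_1(τ)=117/256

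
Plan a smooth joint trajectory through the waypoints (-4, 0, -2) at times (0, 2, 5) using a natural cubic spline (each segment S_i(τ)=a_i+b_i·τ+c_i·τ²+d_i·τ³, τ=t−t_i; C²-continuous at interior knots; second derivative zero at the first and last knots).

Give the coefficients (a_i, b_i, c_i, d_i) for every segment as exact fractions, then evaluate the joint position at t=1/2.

Δ: Δ0=2, Δ1=-2/3
row 1: diag=10, rhs=-16; c'=3/10, d'=-8/5
back: M1=-8/5
M: M0=0, M1=-8/5, M2=0
seg 0: a=-4, c=M0/2=0, d=(M1−M0)/(6·2)=-2/15, b=Δ0−h0·(2M0+M1)/6=38/15
seg 1: a=0, c=M1/2=-4/5, d=(M2−M1)/(6·3)=4/45, b=Δ1−h1·(2M1+M2)/6=14/15
t_q=1/2 → seg 0, τ=1/2; S=-4+38/15·τ+0·τ²+-2/15·τ³=-11/4

  seg 0: a=-4 b=38/15 c=0 d=-2/15
  seg 1: a=0 b=14/15 c=-4/5 d=4/45
S(1/2) = -11/4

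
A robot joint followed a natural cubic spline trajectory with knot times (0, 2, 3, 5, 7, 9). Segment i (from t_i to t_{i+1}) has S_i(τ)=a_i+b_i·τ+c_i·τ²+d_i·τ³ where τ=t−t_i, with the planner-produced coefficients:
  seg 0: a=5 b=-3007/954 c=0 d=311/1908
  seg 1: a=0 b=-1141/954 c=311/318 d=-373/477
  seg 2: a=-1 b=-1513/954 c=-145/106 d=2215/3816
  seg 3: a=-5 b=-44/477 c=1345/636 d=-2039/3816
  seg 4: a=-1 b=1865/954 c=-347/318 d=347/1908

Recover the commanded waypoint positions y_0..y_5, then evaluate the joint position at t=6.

y_0=5 y_1=0 y_2=-1 y_3=-5 y_4=-1 y_5=0
S(6) = -1489/424

y_0 = S_0(0) = a_0 = 5
y_1 = S_1(0) = a_1 = 0
y_2 = S_2(0) = a_2 = -1
y_3 = S_3(0) = a_3 = -5
y_4 = S_4(0) = a_4 = -1
y_5 = S_4(2) = 0
t_q=6 is in segment 3 (τ=1); S_3(τ)=-1489/424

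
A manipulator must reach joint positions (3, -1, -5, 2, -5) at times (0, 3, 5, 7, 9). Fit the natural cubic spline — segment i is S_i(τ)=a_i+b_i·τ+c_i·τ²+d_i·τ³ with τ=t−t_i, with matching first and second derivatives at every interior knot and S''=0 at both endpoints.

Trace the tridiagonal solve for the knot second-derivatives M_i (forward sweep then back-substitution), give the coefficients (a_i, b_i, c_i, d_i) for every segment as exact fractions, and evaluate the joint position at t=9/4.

  seg 0: a=3 b=-217/426 c=0 d=-13/142
  seg 1: a=-1 b=-635/213 c=-117/142 d=140/213
  seg 2: a=-5 b=343/213 c=443/142 d=-1853/1704
  seg 3: a=2 b=443/426 c=-967/284 d=967/1704
S(9/4) = 7371/9088

Δ: Δ0=-4/3, Δ1=-2, Δ2=7/2, Δ3=-7/2
row 1: diag=10, rhs=-4; c'=1/5, d'=-2/5
row 2: denom=8−2·1/5=38/5; d'=(33−2·-2/5)/(38/5)=169/38
row 3: denom=8−2·5/19=142/19; d'=(-42−2·169/38)/(142/19)=-967/142
back: M3=-967/142
back: M2=169/38−5/19·-967/142=443/71
back: M1=-2/5−1/5·443/71=-117/71
M: M0=0, M1=-117/71, M2=443/71, M3=-967/142, M4=0
seg 0: a=3, c=M0/2=0, d=(M1−M0)/(6·3)=-13/142, b=Δ0−h0·(2M0+M1)/6=-217/426
seg 1: a=-1, c=M1/2=-117/142, d=(M2−M1)/(6·2)=140/213, b=Δ1−h1·(2M1+M2)/6=-635/213
seg 2: a=-5, c=M2/2=443/142, d=(M3−M2)/(6·2)=-1853/1704, b=Δ2−h2·(2M2+M3)/6=343/213
seg 3: a=2, c=M3/2=-967/284, d=(M4−M3)/(6·2)=967/1704, b=Δ3−h3·(2M3+M4)/6=443/426
t_q=9/4 → seg 0, τ=9/4; S=3+-217/426·τ+0·τ²+-13/142·τ³=7371/9088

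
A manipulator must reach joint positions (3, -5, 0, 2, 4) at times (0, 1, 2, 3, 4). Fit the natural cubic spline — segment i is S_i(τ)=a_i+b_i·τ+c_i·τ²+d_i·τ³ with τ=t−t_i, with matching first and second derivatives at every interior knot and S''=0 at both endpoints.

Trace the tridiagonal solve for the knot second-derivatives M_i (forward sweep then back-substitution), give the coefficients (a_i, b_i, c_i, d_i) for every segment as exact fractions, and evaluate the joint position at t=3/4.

Δ: Δ0=-8, Δ1=5, Δ2=2, Δ3=2
row 1: diag=4, rhs=78; c'=1/4, d'=39/2
row 2: denom=4−1·1/4=15/4; d'=(-18−1·39/2)/(15/4)=-10
row 3: denom=4−1·4/15=56/15; d'=(0−1·-10)/(56/15)=75/28
back: M3=75/28
back: M2=-10−4/15·75/28=-75/7
back: M1=39/2−1/4·-75/7=621/28
M: M0=0, M1=621/28, M2=-75/7, M3=75/28, M4=0
seg 0: a=3, c=M0/2=0, d=(M1−M0)/(6·1)=207/56, b=Δ0−h0·(2M0+M1)/6=-655/56
seg 1: a=-5, c=M1/2=621/56, d=(M2−M1)/(6·1)=-307/56, b=Δ1−h1·(2M1+M2)/6=-17/28
seg 2: a=0, c=M2/2=-75/14, d=(M3−M2)/(6·1)=125/56, b=Δ2−h2·(2M2+M3)/6=41/8
seg 3: a=2, c=M3/2=75/56, d=(M4−M3)/(6·1)=-25/56, b=Δ3−h3·(2M3+M4)/6=31/28
t_q=3/4 → seg 0, τ=3/4; S=3+-655/56·τ+0·τ²+207/56·τ³=-2157/512

  seg 0: a=3 b=-655/56 c=0 d=207/56
  seg 1: a=-5 b=-17/28 c=621/56 d=-307/56
  seg 2: a=0 b=41/8 c=-75/14 d=125/56
  seg 3: a=2 b=31/28 c=75/56 d=-25/56
S(3/4) = -2157/512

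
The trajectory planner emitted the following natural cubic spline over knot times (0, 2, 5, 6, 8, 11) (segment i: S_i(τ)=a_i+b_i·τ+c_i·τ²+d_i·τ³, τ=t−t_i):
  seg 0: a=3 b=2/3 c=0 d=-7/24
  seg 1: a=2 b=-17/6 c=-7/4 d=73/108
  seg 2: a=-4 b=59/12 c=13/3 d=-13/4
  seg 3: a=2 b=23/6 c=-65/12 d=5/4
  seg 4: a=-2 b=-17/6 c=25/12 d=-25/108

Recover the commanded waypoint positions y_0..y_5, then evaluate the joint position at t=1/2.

y_0=3 y_1=2 y_2=-4 y_3=2 y_4=-2 y_5=2
S(1/2) = 211/64

y_0 = S_0(0) = a_0 = 3
y_1 = S_1(0) = a_1 = 2
y_2 = S_2(0) = a_2 = -4
y_3 = S_3(0) = a_3 = 2
y_4 = S_4(0) = a_4 = -2
y_5 = S_4(3) = 2
t_q=1/2 is in segment 0 (τ=1/2); S_0(τ)=211/64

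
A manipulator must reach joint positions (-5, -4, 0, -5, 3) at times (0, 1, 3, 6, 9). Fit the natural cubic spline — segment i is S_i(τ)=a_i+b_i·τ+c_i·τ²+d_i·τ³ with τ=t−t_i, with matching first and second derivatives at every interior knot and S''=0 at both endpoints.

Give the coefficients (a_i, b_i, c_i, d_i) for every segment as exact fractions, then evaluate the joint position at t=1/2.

Δ: Δ0=1, Δ1=2, Δ2=-5/3, Δ3=8/3
row 1: diag=6, rhs=6; c'=1/3, d'=1
row 2: denom=10−2·1/3=28/3; d'=(-22−2·1)/(28/3)=-18/7
row 3: denom=12−3·9/28=309/28; d'=(26−3·-18/7)/(309/28)=944/309
back: M3=944/309
back: M2=-18/7−9/28·944/309=-366/103
back: M1=1−1/3·-366/103=225/103
M: M0=0, M1=225/103, M2=-366/103, M3=944/309, M4=0
seg 0: a=-5, c=M0/2=0, d=(M1−M0)/(6·1)=75/206, b=Δ0−h0·(2M0+M1)/6=131/206
seg 1: a=-4, c=M1/2=225/206, d=(M2−M1)/(6·2)=-197/412, b=Δ1−h1·(2M1+M2)/6=178/103
seg 2: a=0, c=M2/2=-183/103, d=(M3−M2)/(6·3)=1021/2781, b=Δ2−h2·(2M2+M3)/6=37/103
seg 3: a=-5, c=M3/2=472/309, d=(M4−M3)/(6·3)=-472/2781, b=Δ3−h3·(2M3+M4)/6=-40/103
t_q=1/2 → seg 0, τ=1/2; S=-5+131/206·τ+0·τ²+75/206·τ³=-7641/1648

  seg 0: a=-5 b=131/206 c=0 d=75/206
  seg 1: a=-4 b=178/103 c=225/206 d=-197/412
  seg 2: a=0 b=37/103 c=-183/103 d=1021/2781
  seg 3: a=-5 b=-40/103 c=472/309 d=-472/2781
S(1/2) = -7641/1648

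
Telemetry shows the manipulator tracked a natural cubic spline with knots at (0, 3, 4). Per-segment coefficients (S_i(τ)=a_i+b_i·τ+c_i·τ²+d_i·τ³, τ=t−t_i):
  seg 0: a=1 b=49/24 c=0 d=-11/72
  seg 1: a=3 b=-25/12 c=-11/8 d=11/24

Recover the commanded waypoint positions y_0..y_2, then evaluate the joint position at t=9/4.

y_0 = S_0(0) = a_0 = 1
y_1 = S_1(0) = a_1 = 3
y_2 = S_1(1) = 0
t_q=9/4 is in segment 0 (τ=9/4); S_0(τ)=1973/512

y_0=1 y_1=3 y_2=0
S(9/4) = 1973/512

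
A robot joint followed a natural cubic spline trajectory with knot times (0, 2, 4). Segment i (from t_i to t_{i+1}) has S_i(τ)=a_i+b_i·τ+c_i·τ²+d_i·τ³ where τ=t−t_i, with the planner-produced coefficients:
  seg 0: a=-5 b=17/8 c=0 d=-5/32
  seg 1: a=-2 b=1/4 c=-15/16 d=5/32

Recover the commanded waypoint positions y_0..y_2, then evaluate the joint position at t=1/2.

y_0=-5 y_1=-2 y_2=-4
S(1/2) = -1013/256

y_0 = S_0(0) = a_0 = -5
y_1 = S_1(0) = a_1 = -2
y_2 = S_1(2) = -4
t_q=1/2 is in segment 0 (τ=1/2); S_0(τ)=-1013/256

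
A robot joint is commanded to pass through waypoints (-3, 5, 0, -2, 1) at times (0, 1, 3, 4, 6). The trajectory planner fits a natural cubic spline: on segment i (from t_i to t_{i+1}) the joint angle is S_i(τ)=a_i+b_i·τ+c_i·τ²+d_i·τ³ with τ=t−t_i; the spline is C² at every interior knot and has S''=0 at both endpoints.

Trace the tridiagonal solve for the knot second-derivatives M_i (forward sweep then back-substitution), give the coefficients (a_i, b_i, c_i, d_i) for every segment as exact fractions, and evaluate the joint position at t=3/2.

  seg 0: a=-3 b=3709/372 c=0 d=-733/372
  seg 1: a=5 b=755/186 c=-733/124 d=979/744
  seg 2: a=0 b=-353/93 c=123/62 d=-35/186
  seg 3: a=-2 b=-73/186 c=44/31 d=-22/93
S(3/2) = 11341/1984

Δ: Δ0=8, Δ1=-5/2, Δ2=-2, Δ3=3/2
row 1: diag=6, rhs=-63; c'=1/3, d'=-21/2
row 2: denom=6−2·1/3=16/3; d'=(3−2·-21/2)/(16/3)=9/2
row 3: denom=6−1·3/16=93/16; d'=(21−1·9/2)/(93/16)=88/31
back: M3=88/31
back: M2=9/2−3/16·88/31=123/31
back: M1=-21/2−1/3·123/31=-733/62
M: M0=0, M1=-733/62, M2=123/31, M3=88/31, M4=0
seg 0: a=-3, c=M0/2=0, d=(M1−M0)/(6·1)=-733/372, b=Δ0−h0·(2M0+M1)/6=3709/372
seg 1: a=5, c=M1/2=-733/124, d=(M2−M1)/(6·2)=979/744, b=Δ1−h1·(2M1+M2)/6=755/186
seg 2: a=0, c=M2/2=123/62, d=(M3−M2)/(6·1)=-35/186, b=Δ2−h2·(2M2+M3)/6=-353/93
seg 3: a=-2, c=M3/2=44/31, d=(M4−M3)/(6·2)=-22/93, b=Δ3−h3·(2M3+M4)/6=-73/186
t_q=3/2 → seg 1, τ=1/2; S=5+755/186·τ+-733/124·τ²+979/744·τ³=11341/1984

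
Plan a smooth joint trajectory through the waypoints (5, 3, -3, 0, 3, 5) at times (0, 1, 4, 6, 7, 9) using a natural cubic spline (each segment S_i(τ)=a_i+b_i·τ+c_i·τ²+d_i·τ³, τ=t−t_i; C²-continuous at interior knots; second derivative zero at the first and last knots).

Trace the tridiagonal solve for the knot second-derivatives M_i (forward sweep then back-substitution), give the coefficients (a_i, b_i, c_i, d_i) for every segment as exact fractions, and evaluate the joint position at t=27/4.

  seg 0: a=5 b=-8569/4586 c=0 d=-603/4586
  seg 1: a=3 b=-5189/2293 c=-1809/4586 d=737/4586
  seg 2: a=-3 b=-1333/4586 c=2412/2293 d=-359/4586
  seg 3: a=0 b=13655/4586 c=1335/2293 d=-2567/4586
  seg 4: a=3 b=5647/2293 c=-5031/4586 d=1677/9172
S(27/4) = 682251/293504

Δ: Δ0=-2, Δ1=-2, Δ2=3/2, Δ3=3, Δ4=1
row 1: diag=8, rhs=0; c'=3/8, d'=0
row 2: denom=10−3·3/8=71/8; d'=(21−3·0)/(71/8)=168/71
row 3: denom=6−2·16/71=394/71; d'=(9−2·168/71)/(394/71)=303/394
row 4: denom=6−1·71/394=2293/394; d'=(-12−1·303/394)/(2293/394)=-5031/2293
back: M4=-5031/2293
back: M3=303/394−71/394·-5031/2293=2670/2293
back: M2=168/71−16/71·2670/2293=4824/2293
back: M1=0−3/8·4824/2293=-1809/2293
M: M0=0, M1=-1809/2293, M2=4824/2293, M3=2670/2293, M4=-5031/2293, M5=0
seg 0: a=5, c=M0/2=0, d=(M1−M0)/(6·1)=-603/4586, b=Δ0−h0·(2M0+M1)/6=-8569/4586
seg 1: a=3, c=M1/2=-1809/4586, d=(M2−M1)/(6·3)=737/4586, b=Δ1−h1·(2M1+M2)/6=-5189/2293
seg 2: a=-3, c=M2/2=2412/2293, d=(M3−M2)/(6·2)=-359/4586, b=Δ2−h2·(2M2+M3)/6=-1333/4586
seg 3: a=0, c=M3/2=1335/2293, d=(M4−M3)/(6·1)=-2567/4586, b=Δ3−h3·(2M3+M4)/6=13655/4586
seg 4: a=3, c=M4/2=-5031/4586, d=(M5−M4)/(6·2)=1677/9172, b=Δ4−h4·(2M4+M5)/6=5647/2293
t_q=27/4 → seg 3, τ=3/4; S=0+13655/4586·τ+1335/2293·τ²+-2567/4586·τ³=682251/293504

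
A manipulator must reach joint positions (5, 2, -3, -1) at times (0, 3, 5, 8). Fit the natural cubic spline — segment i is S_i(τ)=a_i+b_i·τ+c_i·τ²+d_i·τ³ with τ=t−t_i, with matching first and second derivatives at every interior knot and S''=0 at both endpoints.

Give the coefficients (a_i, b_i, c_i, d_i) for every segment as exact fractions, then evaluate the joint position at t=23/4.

  seg 0: a=5 b=-1/3 c=0 d=-2/27
  seg 1: a=2 b=-7/3 c=-2/3 d=7/24
  seg 2: a=-3 b=-3/2 c=13/12 d=-13/108
S(23/4) = -913/256

Δ: Δ0=-1, Δ1=-5/2, Δ2=2/3
row 1: diag=10, rhs=-9; c'=1/5, d'=-9/10
row 2: denom=10−2·1/5=48/5; d'=(19−2·-9/10)/(48/5)=13/6
back: M2=13/6
back: M1=-9/10−1/5·13/6=-4/3
M: M0=0, M1=-4/3, M2=13/6, M3=0
seg 0: a=5, c=M0/2=0, d=(M1−M0)/(6·3)=-2/27, b=Δ0−h0·(2M0+M1)/6=-1/3
seg 1: a=2, c=M1/2=-2/3, d=(M2−M1)/(6·2)=7/24, b=Δ1−h1·(2M1+M2)/6=-7/3
seg 2: a=-3, c=M2/2=13/12, d=(M3−M2)/(6·3)=-13/108, b=Δ2−h2·(2M2+M3)/6=-3/2
t_q=23/4 → seg 2, τ=3/4; S=-3+-3/2·τ+13/12·τ²+-13/108·τ³=-913/256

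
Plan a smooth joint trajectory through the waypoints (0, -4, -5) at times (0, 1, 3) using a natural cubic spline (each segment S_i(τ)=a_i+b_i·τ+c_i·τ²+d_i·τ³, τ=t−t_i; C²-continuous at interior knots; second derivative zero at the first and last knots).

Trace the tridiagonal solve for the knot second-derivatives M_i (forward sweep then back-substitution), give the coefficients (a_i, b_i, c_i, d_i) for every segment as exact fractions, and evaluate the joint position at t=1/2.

Δ: Δ0=-4, Δ1=-1/2
row 1: diag=6, rhs=21; c'=1/3, d'=7/2
back: M1=7/2
M: M0=0, M1=7/2, M2=0
seg 0: a=0, c=M0/2=0, d=(M1−M0)/(6·1)=7/12, b=Δ0−h0·(2M0+M1)/6=-55/12
seg 1: a=-4, c=M1/2=7/4, d=(M2−M1)/(6·2)=-7/24, b=Δ1−h1·(2M1+M2)/6=-17/6
t_q=1/2 → seg 0, τ=1/2; S=0+-55/12·τ+0·τ²+7/12·τ³=-71/32

  seg 0: a=0 b=-55/12 c=0 d=7/12
  seg 1: a=-4 b=-17/6 c=7/4 d=-7/24
S(1/2) = -71/32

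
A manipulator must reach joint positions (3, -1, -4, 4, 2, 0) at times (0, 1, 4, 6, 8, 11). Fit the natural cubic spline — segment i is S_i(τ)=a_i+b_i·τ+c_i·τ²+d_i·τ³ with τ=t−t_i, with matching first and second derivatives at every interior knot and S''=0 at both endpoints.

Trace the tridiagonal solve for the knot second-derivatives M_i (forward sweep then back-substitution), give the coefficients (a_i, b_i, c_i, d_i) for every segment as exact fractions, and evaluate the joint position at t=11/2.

  seg 0: a=3 b=-5255/1269 c=0 d=179/1269
  seg 1: a=-1 b=-4718/1269 c=179/423 d=1838/11421
  seg 2: a=-4 b=4018/1269 c=2375/1269 d=-923/1269
  seg 3: a=4 b=814/423 c=-3163/1269 d=2615/5076
  seg 4: a=2 b=-2365/1269 c=1519/2538 d=-1519/22842
S(11/2) = 8479/3384

Δ: Δ0=-4, Δ1=-1, Δ2=4, Δ3=-1, Δ4=-2/3
row 1: diag=8, rhs=18; c'=3/8, d'=9/4
row 2: denom=10−3·3/8=71/8; d'=(30−3·9/4)/(71/8)=186/71
row 3: denom=8−2·16/71=536/71; d'=(-30−2·186/71)/(536/71)=-1251/268
row 4: denom=10−2·71/268=1269/134; d'=(2−2·-1251/268)/(1269/134)=1519/1269
back: M4=1519/1269
back: M3=-1251/268−71/268·1519/1269=-6326/1269
back: M2=186/71−16/71·-6326/1269=4750/1269
back: M1=9/4−3/8·4750/1269=358/423
M: M0=0, M1=358/423, M2=4750/1269, M3=-6326/1269, M4=1519/1269, M5=0
seg 0: a=3, c=M0/2=0, d=(M1−M0)/(6·1)=179/1269, b=Δ0−h0·(2M0+M1)/6=-5255/1269
seg 1: a=-1, c=M1/2=179/423, d=(M2−M1)/(6·3)=1838/11421, b=Δ1−h1·(2M1+M2)/6=-4718/1269
seg 2: a=-4, c=M2/2=2375/1269, d=(M3−M2)/(6·2)=-923/1269, b=Δ2−h2·(2M2+M3)/6=4018/1269
seg 3: a=4, c=M3/2=-3163/1269, d=(M4−M3)/(6·2)=2615/5076, b=Δ3−h3·(2M3+M4)/6=814/423
seg 4: a=2, c=M4/2=1519/2538, d=(M5−M4)/(6·3)=-1519/22842, b=Δ4−h4·(2M4+M5)/6=-2365/1269
t_q=11/2 → seg 2, τ=3/2; S=-4+4018/1269·τ+2375/1269·τ²+-923/1269·τ³=8479/3384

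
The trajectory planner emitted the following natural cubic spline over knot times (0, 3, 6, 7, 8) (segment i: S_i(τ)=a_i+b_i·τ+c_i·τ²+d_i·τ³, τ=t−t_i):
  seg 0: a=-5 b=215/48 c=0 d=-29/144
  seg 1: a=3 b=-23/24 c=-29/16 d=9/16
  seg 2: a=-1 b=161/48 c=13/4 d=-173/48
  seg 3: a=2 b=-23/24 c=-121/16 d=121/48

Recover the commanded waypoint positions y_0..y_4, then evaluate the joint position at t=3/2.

y_0=-5 y_1=3 y_2=-1 y_3=2 y_4=-4
S(3/2) = 133/128

y_0 = S_0(0) = a_0 = -5
y_1 = S_1(0) = a_1 = 3
y_2 = S_2(0) = a_2 = -1
y_3 = S_3(0) = a_3 = 2
y_4 = S_3(1) = -4
t_q=3/2 is in segment 0 (τ=3/2); S_0(τ)=133/128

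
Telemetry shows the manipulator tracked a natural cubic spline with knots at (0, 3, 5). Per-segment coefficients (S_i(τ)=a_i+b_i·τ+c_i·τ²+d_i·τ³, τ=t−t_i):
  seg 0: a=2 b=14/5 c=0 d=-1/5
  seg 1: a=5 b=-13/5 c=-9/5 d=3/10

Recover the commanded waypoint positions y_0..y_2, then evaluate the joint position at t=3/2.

y_0 = S_0(0) = a_0 = 2
y_1 = S_1(0) = a_1 = 5
y_2 = S_1(2) = -5
t_q=3/2 is in segment 0 (τ=3/2); S_0(τ)=221/40

y_0=2 y_1=5 y_2=-5
S(3/2) = 221/40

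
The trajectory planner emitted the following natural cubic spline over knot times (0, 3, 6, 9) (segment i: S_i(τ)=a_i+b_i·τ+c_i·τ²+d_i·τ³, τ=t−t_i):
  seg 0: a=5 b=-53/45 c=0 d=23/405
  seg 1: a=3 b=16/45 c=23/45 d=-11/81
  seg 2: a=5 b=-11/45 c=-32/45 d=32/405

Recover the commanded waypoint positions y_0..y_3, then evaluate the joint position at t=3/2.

y_0 = S_0(0) = a_0 = 5
y_1 = S_1(0) = a_1 = 3
y_2 = S_2(0) = a_2 = 5
y_3 = S_2(3) = 0
t_q=3/2 is in segment 0 (τ=3/2); S_0(τ)=137/40

y_0=5 y_1=3 y_2=5 y_3=0
S(3/2) = 137/40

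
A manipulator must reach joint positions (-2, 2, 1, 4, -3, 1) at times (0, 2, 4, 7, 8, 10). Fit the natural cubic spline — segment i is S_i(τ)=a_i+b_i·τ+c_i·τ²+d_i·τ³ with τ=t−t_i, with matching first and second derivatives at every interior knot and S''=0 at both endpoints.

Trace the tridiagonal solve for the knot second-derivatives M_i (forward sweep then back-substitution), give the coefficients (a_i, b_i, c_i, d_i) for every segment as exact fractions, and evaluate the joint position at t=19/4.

  seg 0: a=-2 b=4663/1570 c=0 d=-1523/6280
  seg 1: a=2 b=47/785 c=-4569/3140 d=369/628
  seg 2: a=1 b=1013/785 c=6501/3140 d=-1361/1884
  seg 3: a=4 b=-18187/3140 c=-6957/1570 d=10121/3140
  seg 4: a=-3 b=-3913/785 c=16449/3140 d=-5483/6280
S(19/4) = 568247/200960

Δ: Δ0=2, Δ1=-1/2, Δ2=1, Δ3=-7, Δ4=2
row 1: diag=8, rhs=-15; c'=1/4, d'=-15/8
row 2: denom=10−2·1/4=19/2; d'=(9−2·-15/8)/(19/2)=51/38
row 3: denom=8−3·6/19=134/19; d'=(-48−3·51/38)/(134/19)=-1977/268
row 4: denom=6−1·19/134=785/134; d'=(54−1·-1977/268)/(785/134)=16449/1570
back: M4=16449/1570
back: M3=-1977/268−19/134·16449/1570=-6957/785
back: M2=51/38−6/19·-6957/785=6501/1570
back: M1=-15/8−1/4·6501/1570=-4569/1570
M: M0=0, M1=-4569/1570, M2=6501/1570, M3=-6957/785, M4=16449/1570, M5=0
seg 0: a=-2, c=M0/2=0, d=(M1−M0)/(6·2)=-1523/6280, b=Δ0−h0·(2M0+M1)/6=4663/1570
seg 1: a=2, c=M1/2=-4569/3140, d=(M2−M1)/(6·2)=369/628, b=Δ1−h1·(2M1+M2)/6=47/785
seg 2: a=1, c=M2/2=6501/3140, d=(M3−M2)/(6·3)=-1361/1884, b=Δ2−h2·(2M2+M3)/6=1013/785
seg 3: a=4, c=M3/2=-6957/1570, d=(M4−M3)/(6·1)=10121/3140, b=Δ3−h3·(2M3+M4)/6=-18187/3140
seg 4: a=-3, c=M4/2=16449/3140, d=(M5−M4)/(6·2)=-5483/6280, b=Δ4−h4·(2M4+M5)/6=-3913/785
t_q=19/4 → seg 2, τ=3/4; S=1+1013/785·τ+6501/3140·τ²+-1361/1884·τ³=568247/200960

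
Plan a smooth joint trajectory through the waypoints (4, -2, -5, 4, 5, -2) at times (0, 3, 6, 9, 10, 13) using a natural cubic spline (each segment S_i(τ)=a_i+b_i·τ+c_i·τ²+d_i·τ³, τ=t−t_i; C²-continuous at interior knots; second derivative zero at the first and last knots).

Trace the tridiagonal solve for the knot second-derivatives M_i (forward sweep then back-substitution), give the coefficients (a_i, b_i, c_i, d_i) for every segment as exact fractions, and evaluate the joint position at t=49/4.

Δ: Δ0=-2, Δ1=-1, Δ2=3, Δ3=1, Δ4=-7/3
row 1: diag=12, rhs=6; c'=1/4, d'=1/2
row 2: denom=12−3·1/4=45/4; d'=(24−3·1/2)/(45/4)=2
row 3: denom=8−3·4/15=36/5; d'=(-12−3·2)/(36/5)=-5/2
row 4: denom=8−1·5/36=283/36; d'=(-20−1·-5/2)/(283/36)=-630/283
back: M4=-630/283
back: M3=-5/2−5/36·-630/283=-620/283
back: M2=2−4/15·-620/283=2194/849
back: M1=1/2−1/4·2194/849=-124/849
M: M0=0, M1=-124/849, M2=2194/849, M3=-620/283, M4=-630/283, M5=0
seg 0: a=4, c=M0/2=0, d=(M1−M0)/(6·3)=-62/7641, b=Δ0−h0·(2M0+M1)/6=-1636/849
seg 1: a=-2, c=M1/2=-62/849, d=(M2−M1)/(6·3)=1159/7641, b=Δ1−h1·(2M1+M2)/6=-1822/849
seg 2: a=-5, c=M2/2=1097/849, d=(M3−M2)/(6·3)=-2027/7641, b=Δ2−h2·(2M2+M3)/6=1283/849
seg 3: a=4, c=M3/2=-310/283, d=(M4−M3)/(6·1)=-5/849, b=Δ3−h3·(2M3+M4)/6=1784/849
seg 4: a=5, c=M4/2=-315/283, d=(M5−M4)/(6·3)=35/283, b=Δ4−h4·(2M4+M5)/6=-91/849
t_q=49/4 → seg 4, τ=9/4; S=5+-91/849·τ+-315/283·τ²+35/283·τ³=9647/18112

  seg 0: a=4 b=-1636/849 c=0 d=-62/7641
  seg 1: a=-2 b=-1822/849 c=-62/849 d=1159/7641
  seg 2: a=-5 b=1283/849 c=1097/849 d=-2027/7641
  seg 3: a=4 b=1784/849 c=-310/283 d=-5/849
  seg 4: a=5 b=-91/849 c=-315/283 d=35/283
S(49/4) = 9647/18112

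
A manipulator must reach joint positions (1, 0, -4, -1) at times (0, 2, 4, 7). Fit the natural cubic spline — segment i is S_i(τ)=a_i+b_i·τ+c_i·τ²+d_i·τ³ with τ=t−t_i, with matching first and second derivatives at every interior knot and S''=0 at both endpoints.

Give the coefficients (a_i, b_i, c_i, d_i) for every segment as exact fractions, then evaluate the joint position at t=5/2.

  seg 0: a=1 b=1/19 c=0 d=-21/152
  seg 1: a=0 b=-61/38 c=-63/76 d=6/19
  seg 2: a=-4 b=-43/38 c=81/76 d=-9/76
S(5/2) = -295/304

Δ: Δ0=-1/2, Δ1=-2, Δ2=1
row 1: diag=8, rhs=-9; c'=1/4, d'=-9/8
row 2: denom=10−2·1/4=19/2; d'=(18−2·-9/8)/(19/2)=81/38
back: M2=81/38
back: M1=-9/8−1/4·81/38=-63/38
M: M0=0, M1=-63/38, M2=81/38, M3=0
seg 0: a=1, c=M0/2=0, d=(M1−M0)/(6·2)=-21/152, b=Δ0−h0·(2M0+M1)/6=1/19
seg 1: a=0, c=M1/2=-63/76, d=(M2−M1)/(6·2)=6/19, b=Δ1−h1·(2M1+M2)/6=-61/38
seg 2: a=-4, c=M2/2=81/76, d=(M3−M2)/(6·3)=-9/76, b=Δ2−h2·(2M2+M3)/6=-43/38
t_q=5/2 → seg 1, τ=1/2; S=0+-61/38·τ+-63/76·τ²+6/19·τ³=-295/304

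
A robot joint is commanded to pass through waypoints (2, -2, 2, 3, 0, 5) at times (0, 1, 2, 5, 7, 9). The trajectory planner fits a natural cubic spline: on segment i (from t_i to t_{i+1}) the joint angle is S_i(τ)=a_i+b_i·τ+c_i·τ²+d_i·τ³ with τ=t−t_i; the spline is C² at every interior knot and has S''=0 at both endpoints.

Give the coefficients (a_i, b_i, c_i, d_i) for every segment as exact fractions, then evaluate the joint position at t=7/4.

  seg 0: a=2 b=-9578/1551 c=0 d=3374/1551
  seg 1: a=-2 b=544/1551 c=3374/517 d=-4462/1551
  seg 2: a=2 b=7402/1551 c=-1088/517 d=323/1551
  seg 3: a=3 b=-3461/1551 c=-119/517 d=3697/12408
  seg 4: a=0 b=1313/3102 c=3221/2068 d=-3221/12408
S(7/4) = 11917/16544

Δ: Δ0=-4, Δ1=4, Δ2=1/3, Δ3=-3/2, Δ4=5/2
row 1: diag=4, rhs=48; c'=1/4, d'=12
row 2: denom=8−1·1/4=31/4; d'=(-22−1·12)/(31/4)=-136/31
row 3: denom=10−3·12/31=274/31; d'=(-11−3·-136/31)/(274/31)=67/274
row 4: denom=8−2·31/137=1034/137; d'=(24−2·67/274)/(1034/137)=3221/1034
back: M4=3221/1034
back: M3=67/274−31/137·3221/1034=-238/517
back: M2=-136/31−12/31·-238/517=-2176/517
back: M1=12−1/4·-2176/517=6748/517
M: M0=0, M1=6748/517, M2=-2176/517, M3=-238/517, M4=3221/1034, M5=0
seg 0: a=2, c=M0/2=0, d=(M1−M0)/(6·1)=3374/1551, b=Δ0−h0·(2M0+M1)/6=-9578/1551
seg 1: a=-2, c=M1/2=3374/517, d=(M2−M1)/(6·1)=-4462/1551, b=Δ1−h1·(2M1+M2)/6=544/1551
seg 2: a=2, c=M2/2=-1088/517, d=(M3−M2)/(6·3)=323/1551, b=Δ2−h2·(2M2+M3)/6=7402/1551
seg 3: a=3, c=M3/2=-119/517, d=(M4−M3)/(6·2)=3697/12408, b=Δ3−h3·(2M3+M4)/6=-3461/1551
seg 4: a=0, c=M4/2=3221/2068, d=(M5−M4)/(6·2)=-3221/12408, b=Δ4−h4·(2M4+M5)/6=1313/3102
t_q=7/4 → seg 1, τ=3/4; S=-2+544/1551·τ+3374/517·τ²+-4462/1551·τ³=11917/16544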